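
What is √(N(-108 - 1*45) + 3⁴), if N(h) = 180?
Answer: 3*√29 ≈ 16.155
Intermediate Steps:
√(N(-108 - 1*45) + 3⁴) = √(180 + 3⁴) = √(180 + 81) = √261 = 3*√29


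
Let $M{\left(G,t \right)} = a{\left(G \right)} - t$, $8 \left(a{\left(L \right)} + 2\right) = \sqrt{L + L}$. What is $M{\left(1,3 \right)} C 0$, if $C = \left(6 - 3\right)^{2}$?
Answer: $0$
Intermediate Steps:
$a{\left(L \right)} = -2 + \frac{\sqrt{2} \sqrt{L}}{8}$ ($a{\left(L \right)} = -2 + \frac{\sqrt{L + L}}{8} = -2 + \frac{\sqrt{2 L}}{8} = -2 + \frac{\sqrt{2} \sqrt{L}}{8}$)
$M{\left(G,t \right)} = -2 - t + \frac{\sqrt{2} \sqrt{G}}{8}$ ($M{\left(G,t \right)} = \left(-2 + \frac{\sqrt{2} \sqrt{G}}{8}\right) - t = -2 - t + \frac{\sqrt{2} \sqrt{G}}{8}$)
$C = 9$ ($C = 3^{2} = 9$)
$M{\left(1,3 \right)} C 0 = \left(-2 - 3 + \frac{\sqrt{2} \sqrt{1}}{8}\right) 9 \cdot 0 = \left(-2 - 3 + \frac{1}{8} \sqrt{2} \cdot 1\right) 9 \cdot 0 = \left(-2 - 3 + \frac{\sqrt{2}}{8}\right) 9 \cdot 0 = \left(-5 + \frac{\sqrt{2}}{8}\right) 9 \cdot 0 = \left(-45 + \frac{9 \sqrt{2}}{8}\right) 0 = 0$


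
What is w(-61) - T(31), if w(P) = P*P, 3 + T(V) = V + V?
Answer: 3662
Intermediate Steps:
T(V) = -3 + 2*V (T(V) = -3 + (V + V) = -3 + 2*V)
w(P) = P**2
w(-61) - T(31) = (-61)**2 - (-3 + 2*31) = 3721 - (-3 + 62) = 3721 - 1*59 = 3721 - 59 = 3662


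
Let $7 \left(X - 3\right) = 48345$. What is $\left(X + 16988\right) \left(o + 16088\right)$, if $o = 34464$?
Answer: $\frac{8456439664}{7} \approx 1.2081 \cdot 10^{9}$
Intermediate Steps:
$X = \frac{48366}{7}$ ($X = 3 + \frac{1}{7} \cdot 48345 = 3 + \frac{48345}{7} = \frac{48366}{7} \approx 6909.4$)
$\left(X + 16988\right) \left(o + 16088\right) = \left(\frac{48366}{7} + 16988\right) \left(34464 + 16088\right) = \frac{167282}{7} \cdot 50552 = \frac{8456439664}{7}$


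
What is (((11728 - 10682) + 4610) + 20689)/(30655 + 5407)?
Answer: 26345/36062 ≈ 0.73055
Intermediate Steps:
(((11728 - 10682) + 4610) + 20689)/(30655 + 5407) = ((1046 + 4610) + 20689)/36062 = (5656 + 20689)*(1/36062) = 26345*(1/36062) = 26345/36062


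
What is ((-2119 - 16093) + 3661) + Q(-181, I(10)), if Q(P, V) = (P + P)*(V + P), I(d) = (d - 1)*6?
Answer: 31423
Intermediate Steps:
I(d) = -6 + 6*d (I(d) = (-1 + d)*6 = -6 + 6*d)
Q(P, V) = 2*P*(P + V) (Q(P, V) = (2*P)*(P + V) = 2*P*(P + V))
((-2119 - 16093) + 3661) + Q(-181, I(10)) = ((-2119 - 16093) + 3661) + 2*(-181)*(-181 + (-6 + 6*10)) = (-18212 + 3661) + 2*(-181)*(-181 + (-6 + 60)) = -14551 + 2*(-181)*(-181 + 54) = -14551 + 2*(-181)*(-127) = -14551 + 45974 = 31423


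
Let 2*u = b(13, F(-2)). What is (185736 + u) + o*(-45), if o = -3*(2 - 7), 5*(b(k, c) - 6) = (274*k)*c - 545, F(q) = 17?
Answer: 1910649/10 ≈ 1.9107e+5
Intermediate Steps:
b(k, c) = -103 + 274*c*k/5 (b(k, c) = 6 + ((274*k)*c - 545)/5 = 6 + (274*c*k - 545)/5 = 6 + (-545 + 274*c*k)/5 = 6 + (-109 + 274*c*k/5) = -103 + 274*c*k/5)
o = 15 (o = -3*(-5) = 15)
u = 60039/10 (u = (-103 + (274/5)*17*13)/2 = (-103 + 60554/5)/2 = (½)*(60039/5) = 60039/10 ≈ 6003.9)
(185736 + u) + o*(-45) = (185736 + 60039/10) + 15*(-45) = 1917399/10 - 675 = 1910649/10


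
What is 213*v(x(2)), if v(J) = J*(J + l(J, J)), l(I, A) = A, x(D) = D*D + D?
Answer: 15336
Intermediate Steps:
x(D) = D + D**2 (x(D) = D**2 + D = D + D**2)
v(J) = 2*J**2 (v(J) = J*(J + J) = J*(2*J) = 2*J**2)
213*v(x(2)) = 213*(2*(2*(1 + 2))**2) = 213*(2*(2*3)**2) = 213*(2*6**2) = 213*(2*36) = 213*72 = 15336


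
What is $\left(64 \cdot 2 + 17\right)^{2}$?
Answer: $21025$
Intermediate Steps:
$\left(64 \cdot 2 + 17\right)^{2} = \left(128 + 17\right)^{2} = 145^{2} = 21025$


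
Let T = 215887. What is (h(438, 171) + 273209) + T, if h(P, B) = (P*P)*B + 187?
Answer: 33294607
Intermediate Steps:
h(P, B) = 187 + B*P² (h(P, B) = P²*B + 187 = B*P² + 187 = 187 + B*P²)
(h(438, 171) + 273209) + T = ((187 + 171*438²) + 273209) + 215887 = ((187 + 171*191844) + 273209) + 215887 = ((187 + 32805324) + 273209) + 215887 = (32805511 + 273209) + 215887 = 33078720 + 215887 = 33294607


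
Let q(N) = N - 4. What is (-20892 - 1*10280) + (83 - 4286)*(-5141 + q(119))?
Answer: 21093106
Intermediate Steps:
q(N) = -4 + N
(-20892 - 1*10280) + (83 - 4286)*(-5141 + q(119)) = (-20892 - 1*10280) + (83 - 4286)*(-5141 + (-4 + 119)) = (-20892 - 10280) - 4203*(-5141 + 115) = -31172 - 4203*(-5026) = -31172 + 21124278 = 21093106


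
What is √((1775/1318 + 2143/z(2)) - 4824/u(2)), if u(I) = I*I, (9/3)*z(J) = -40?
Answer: I*√237183134890/13180 ≈ 36.951*I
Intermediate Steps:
z(J) = -40/3 (z(J) = (⅓)*(-40) = -40/3)
u(I) = I²
√((1775/1318 + 2143/z(2)) - 4824/u(2)) = √((1775/1318 + 2143/(-40/3)) - 4824/(2²)) = √((1775*(1/1318) + 2143*(-3/40)) - 4824/4) = √((1775/1318 - 6429/40) - 4824*¼) = √(-4201211/26360 - 1206) = √(-35991371/26360) = I*√237183134890/13180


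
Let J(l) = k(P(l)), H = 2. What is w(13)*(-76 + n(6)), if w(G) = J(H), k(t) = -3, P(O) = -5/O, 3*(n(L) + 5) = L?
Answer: 237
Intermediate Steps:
n(L) = -5 + L/3
J(l) = -3
w(G) = -3
w(13)*(-76 + n(6)) = -3*(-76 + (-5 + (⅓)*6)) = -3*(-76 + (-5 + 2)) = -3*(-76 - 3) = -3*(-79) = 237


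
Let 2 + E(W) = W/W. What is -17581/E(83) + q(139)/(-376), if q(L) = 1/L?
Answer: 918853383/52264 ≈ 17581.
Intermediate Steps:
E(W) = -1 (E(W) = -2 + W/W = -2 + 1 = -1)
-17581/E(83) + q(139)/(-376) = -17581/(-1) + 1/(139*(-376)) = -17581*(-1) + (1/139)*(-1/376) = 17581 - 1/52264 = 918853383/52264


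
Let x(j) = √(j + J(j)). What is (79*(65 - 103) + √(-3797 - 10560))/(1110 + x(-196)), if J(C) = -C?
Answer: -1501/555 + 7*I*√293/1110 ≈ -2.7045 + 0.10795*I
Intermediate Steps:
x(j) = 0 (x(j) = √(j - j) = √0 = 0)
(79*(65 - 103) + √(-3797 - 10560))/(1110 + x(-196)) = (79*(65 - 103) + √(-3797 - 10560))/(1110 + 0) = (79*(-38) + √(-14357))/1110 = (-3002 + 7*I*√293)*(1/1110) = -1501/555 + 7*I*√293/1110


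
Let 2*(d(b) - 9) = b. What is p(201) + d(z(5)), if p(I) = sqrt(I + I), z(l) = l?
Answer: 23/2 + sqrt(402) ≈ 31.550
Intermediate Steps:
p(I) = sqrt(2)*sqrt(I) (p(I) = sqrt(2*I) = sqrt(2)*sqrt(I))
d(b) = 9 + b/2
p(201) + d(z(5)) = sqrt(2)*sqrt(201) + (9 + (1/2)*5) = sqrt(402) + (9 + 5/2) = sqrt(402) + 23/2 = 23/2 + sqrt(402)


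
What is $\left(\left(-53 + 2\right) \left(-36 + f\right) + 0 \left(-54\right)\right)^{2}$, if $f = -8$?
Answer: $5035536$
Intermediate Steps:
$\left(\left(-53 + 2\right) \left(-36 + f\right) + 0 \left(-54\right)\right)^{2} = \left(\left(-53 + 2\right) \left(-36 - 8\right) + 0 \left(-54\right)\right)^{2} = \left(\left(-51\right) \left(-44\right) + 0\right)^{2} = \left(2244 + 0\right)^{2} = 2244^{2} = 5035536$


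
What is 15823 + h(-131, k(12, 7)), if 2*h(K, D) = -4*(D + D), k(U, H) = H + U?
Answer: 15747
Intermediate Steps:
h(K, D) = -4*D (h(K, D) = (-4*(D + D))/2 = (-8*D)/2 = -4*D)
15823 + h(-131, k(12, 7)) = 15823 - 4*(7 + 12) = 15823 - 4*19 = 15823 - 76 = 15747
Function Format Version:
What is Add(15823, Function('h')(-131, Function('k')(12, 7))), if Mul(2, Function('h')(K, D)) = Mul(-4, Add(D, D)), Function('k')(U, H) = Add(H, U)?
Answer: 15747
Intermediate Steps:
Function('h')(K, D) = Mul(-4, D) (Function('h')(K, D) = Mul(Rational(1, 2), Mul(-4, Add(D, D))) = Mul(Rational(1, 2), Mul(-4, Mul(2, D))) = Mul(Rational(1, 2), Mul(-8, D)) = Mul(-4, D))
Add(15823, Function('h')(-131, Function('k')(12, 7))) = Add(15823, Mul(-4, Add(7, 12))) = Add(15823, Mul(-4, 19)) = Add(15823, -76) = 15747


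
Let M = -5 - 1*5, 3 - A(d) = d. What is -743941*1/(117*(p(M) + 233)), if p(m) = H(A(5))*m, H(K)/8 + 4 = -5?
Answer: -743941/111501 ≈ -6.6721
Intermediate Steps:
A(d) = 3 - d
H(K) = -72 (H(K) = -32 + 8*(-5) = -32 - 40 = -72)
M = -10 (M = -5 - 5 = -10)
p(m) = -72*m
-743941*1/(117*(p(M) + 233)) = -743941*1/(117*(-72*(-10) + 233)) = -743941*1/(117*(720 + 233)) = -743941/(953*117) = -743941/111501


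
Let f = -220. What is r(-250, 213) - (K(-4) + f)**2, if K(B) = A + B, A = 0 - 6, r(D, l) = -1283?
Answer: -54183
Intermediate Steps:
A = -6
K(B) = -6 + B
r(-250, 213) - (K(-4) + f)**2 = -1283 - ((-6 - 4) - 220)**2 = -1283 - (-10 - 220)**2 = -1283 - 1*(-230)**2 = -1283 - 1*52900 = -1283 - 52900 = -54183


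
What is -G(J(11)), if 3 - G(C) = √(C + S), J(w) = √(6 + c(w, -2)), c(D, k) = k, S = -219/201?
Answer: -3 + √4087/67 ≈ -2.0458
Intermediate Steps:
S = -73/67 (S = -219*1/201 = -73/67 ≈ -1.0896)
J(w) = 2 (J(w) = √(6 - 2) = √4 = 2)
G(C) = 3 - √(-73/67 + C) (G(C) = 3 - √(C - 73/67) = 3 - √(-73/67 + C))
-G(J(11)) = -(3 - √(-4891 + 4489*2)/67) = -(3 - √(-4891 + 8978)/67) = -(3 - √4087/67) = -3 + √4087/67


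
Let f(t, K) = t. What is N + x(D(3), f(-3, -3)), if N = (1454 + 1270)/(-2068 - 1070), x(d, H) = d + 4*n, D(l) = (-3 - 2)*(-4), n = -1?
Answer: 7914/523 ≈ 15.132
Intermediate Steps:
D(l) = 20 (D(l) = -5*(-4) = 20)
x(d, H) = -4 + d (x(d, H) = d + 4*(-1) = d - 4 = -4 + d)
N = -454/523 (N = 2724/(-3138) = 2724*(-1/3138) = -454/523 ≈ -0.86807)
N + x(D(3), f(-3, -3)) = -454/523 + (-4 + 20) = -454/523 + 16 = 7914/523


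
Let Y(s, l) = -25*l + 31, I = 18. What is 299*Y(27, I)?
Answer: -125281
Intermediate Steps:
Y(s, l) = 31 - 25*l
299*Y(27, I) = 299*(31 - 25*18) = 299*(31 - 450) = 299*(-419) = -125281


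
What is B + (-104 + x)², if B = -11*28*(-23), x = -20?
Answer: 22460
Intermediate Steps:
B = 7084 (B = -308*(-23) = 7084)
B + (-104 + x)² = 7084 + (-104 - 20)² = 7084 + (-124)² = 7084 + 15376 = 22460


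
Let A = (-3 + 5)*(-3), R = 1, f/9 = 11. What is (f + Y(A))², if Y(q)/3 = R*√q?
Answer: 9747 + 594*I*√6 ≈ 9747.0 + 1455.0*I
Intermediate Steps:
f = 99 (f = 9*11 = 99)
A = -6 (A = 2*(-3) = -6)
Y(q) = 3*√q (Y(q) = 3*(1*√q) = 3*√q)
(f + Y(A))² = (99 + 3*√(-6))² = (99 + 3*(I*√6))² = (99 + 3*I*√6)²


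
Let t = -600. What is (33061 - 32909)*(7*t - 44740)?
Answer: -7438880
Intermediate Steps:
(33061 - 32909)*(7*t - 44740) = (33061 - 32909)*(7*(-600) - 44740) = 152*(-4200 - 44740) = 152*(-48940) = -7438880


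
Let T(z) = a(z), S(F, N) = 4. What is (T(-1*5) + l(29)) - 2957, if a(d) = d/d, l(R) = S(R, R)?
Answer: -2952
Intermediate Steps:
l(R) = 4
a(d) = 1
T(z) = 1
(T(-1*5) + l(29)) - 2957 = (1 + 4) - 2957 = 5 - 2957 = -2952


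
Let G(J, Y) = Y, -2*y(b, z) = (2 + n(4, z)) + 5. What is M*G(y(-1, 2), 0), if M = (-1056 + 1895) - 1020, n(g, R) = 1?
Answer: 0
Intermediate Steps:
y(b, z) = -4 (y(b, z) = -((2 + 1) + 5)/2 = -(3 + 5)/2 = -1/2*8 = -4)
M = -181 (M = 839 - 1020 = -181)
M*G(y(-1, 2), 0) = -181*0 = 0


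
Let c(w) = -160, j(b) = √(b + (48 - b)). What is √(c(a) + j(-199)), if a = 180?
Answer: 2*√(-40 + √3) ≈ 12.372*I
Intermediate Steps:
j(b) = 4*√3 (j(b) = √48 = 4*√3)
√(c(a) + j(-199)) = √(-160 + 4*√3)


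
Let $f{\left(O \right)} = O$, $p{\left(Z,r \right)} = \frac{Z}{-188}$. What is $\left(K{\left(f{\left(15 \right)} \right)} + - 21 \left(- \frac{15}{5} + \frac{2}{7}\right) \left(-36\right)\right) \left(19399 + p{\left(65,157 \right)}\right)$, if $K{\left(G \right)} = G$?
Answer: $- \frac{7428831039}{188} \approx -3.9515 \cdot 10^{7}$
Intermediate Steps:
$p{\left(Z,r \right)} = - \frac{Z}{188}$ ($p{\left(Z,r \right)} = Z \left(- \frac{1}{188}\right) = - \frac{Z}{188}$)
$\left(K{\left(f{\left(15 \right)} \right)} + - 21 \left(- \frac{15}{5} + \frac{2}{7}\right) \left(-36\right)\right) \left(19399 + p{\left(65,157 \right)}\right) = \left(15 + - 21 \left(- \frac{15}{5} + \frac{2}{7}\right) \left(-36\right)\right) \left(19399 - \frac{65}{188}\right) = \left(15 + - 21 \left(\left(-15\right) \frac{1}{5} + 2 \cdot \frac{1}{7}\right) \left(-36\right)\right) \left(19399 - \frac{65}{188}\right) = \left(15 + - 21 \left(-3 + \frac{2}{7}\right) \left(-36\right)\right) \frac{3646947}{188} = \left(15 + \left(-21\right) \left(- \frac{19}{7}\right) \left(-36\right)\right) \frac{3646947}{188} = \left(15 + 57 \left(-36\right)\right) \frac{3646947}{188} = \left(15 - 2052\right) \frac{3646947}{188} = \left(-2037\right) \frac{3646947}{188} = - \frac{7428831039}{188}$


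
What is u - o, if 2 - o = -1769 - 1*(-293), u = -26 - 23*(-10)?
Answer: -1274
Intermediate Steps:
u = 204 (u = -26 + 230 = 204)
o = 1478 (o = 2 - (-1769 - 1*(-293)) = 2 - (-1769 + 293) = 2 - 1*(-1476) = 2 + 1476 = 1478)
u - o = 204 - 1*1478 = 204 - 1478 = -1274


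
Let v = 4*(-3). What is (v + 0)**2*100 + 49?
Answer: 14449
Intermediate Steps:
v = -12
(v + 0)**2*100 + 49 = (-12 + 0)**2*100 + 49 = (-12)**2*100 + 49 = 144*100 + 49 = 14400 + 49 = 14449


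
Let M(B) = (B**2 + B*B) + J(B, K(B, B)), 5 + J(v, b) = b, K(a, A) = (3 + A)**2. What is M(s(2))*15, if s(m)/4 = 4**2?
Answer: 190140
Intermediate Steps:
J(v, b) = -5 + b
s(m) = 64 (s(m) = 4*4**2 = 4*16 = 64)
M(B) = -5 + (3 + B)**2 + 2*B**2 (M(B) = (B**2 + B*B) + (-5 + (3 + B)**2) = (B**2 + B**2) + (-5 + (3 + B)**2) = 2*B**2 + (-5 + (3 + B)**2) = -5 + (3 + B)**2 + 2*B**2)
M(s(2))*15 = (4 + 3*64**2 + 6*64)*15 = (4 + 3*4096 + 384)*15 = (4 + 12288 + 384)*15 = 12676*15 = 190140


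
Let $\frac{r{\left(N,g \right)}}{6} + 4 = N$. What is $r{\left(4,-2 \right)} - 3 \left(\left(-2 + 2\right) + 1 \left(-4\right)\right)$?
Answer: $12$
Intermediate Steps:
$r{\left(N,g \right)} = -24 + 6 N$
$r{\left(4,-2 \right)} - 3 \left(\left(-2 + 2\right) + 1 \left(-4\right)\right) = \left(-24 + 6 \cdot 4\right) - 3 \left(\left(-2 + 2\right) + 1 \left(-4\right)\right) = \left(-24 + 24\right) - 3 \left(0 - 4\right) = 0 - -12 = 0 + 12 = 12$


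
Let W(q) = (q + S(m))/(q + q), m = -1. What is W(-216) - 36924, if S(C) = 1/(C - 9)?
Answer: -159509519/4320 ≈ -36924.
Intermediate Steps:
S(C) = 1/(-9 + C)
W(q) = (-⅒ + q)/(2*q) (W(q) = (q + 1/(-9 - 1))/(q + q) = (q + 1/(-10))/((2*q)) = (q - ⅒)*(1/(2*q)) = (-⅒ + q)*(1/(2*q)) = (-⅒ + q)/(2*q))
W(-216) - 36924 = (1/20)*(-1 + 10*(-216))/(-216) - 36924 = (1/20)*(-1/216)*(-1 - 2160) - 36924 = (1/20)*(-1/216)*(-2161) - 36924 = 2161/4320 - 36924 = -159509519/4320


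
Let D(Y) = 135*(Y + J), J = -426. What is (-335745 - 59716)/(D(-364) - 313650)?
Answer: 395461/420300 ≈ 0.94090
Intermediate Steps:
D(Y) = -57510 + 135*Y (D(Y) = 135*(Y - 426) = 135*(-426 + Y) = -57510 + 135*Y)
(-335745 - 59716)/(D(-364) - 313650) = (-335745 - 59716)/((-57510 + 135*(-364)) - 313650) = -395461/((-57510 - 49140) - 313650) = -395461/(-106650 - 313650) = -395461/(-420300) = -395461*(-1/420300) = 395461/420300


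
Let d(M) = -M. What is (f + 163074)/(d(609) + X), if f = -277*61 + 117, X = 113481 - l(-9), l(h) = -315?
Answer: 146294/113187 ≈ 1.2925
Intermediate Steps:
X = 113796 (X = 113481 - 1*(-315) = 113481 + 315 = 113796)
f = -16780 (f = -16897 + 117 = -16780)
(f + 163074)/(d(609) + X) = (-16780 + 163074)/(-1*609 + 113796) = 146294/(-609 + 113796) = 146294/113187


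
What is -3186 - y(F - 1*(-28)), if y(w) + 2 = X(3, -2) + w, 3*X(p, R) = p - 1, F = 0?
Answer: -9638/3 ≈ -3212.7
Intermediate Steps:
X(p, R) = -⅓ + p/3 (X(p, R) = (p - 1)/3 = (-1 + p)/3 = -⅓ + p/3)
y(w) = -4/3 + w (y(w) = -2 + ((-⅓ + (⅓)*3) + w) = -2 + ((-⅓ + 1) + w) = -2 + (⅔ + w) = -4/3 + w)
-3186 - y(F - 1*(-28)) = -3186 - (-4/3 + (0 - 1*(-28))) = -3186 - (-4/3 + (0 + 28)) = -3186 - (-4/3 + 28) = -3186 - 1*80/3 = -3186 - 80/3 = -9638/3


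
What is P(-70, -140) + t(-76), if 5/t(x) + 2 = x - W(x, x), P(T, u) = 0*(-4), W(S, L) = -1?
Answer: -5/77 ≈ -0.064935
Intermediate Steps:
P(T, u) = 0
t(x) = 5/(-1 + x) (t(x) = 5/(-2 + (x - 1*(-1))) = 5/(-2 + (x + 1)) = 5/(-2 + (1 + x)) = 5/(-1 + x))
P(-70, -140) + t(-76) = 0 + 5/(-1 - 76) = 0 + 5/(-77) = 0 + 5*(-1/77) = 0 - 5/77 = -5/77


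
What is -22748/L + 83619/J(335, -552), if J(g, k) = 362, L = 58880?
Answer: 614406493/2664320 ≈ 230.61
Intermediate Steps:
-22748/L + 83619/J(335, -552) = -22748/58880 + 83619/362 = -22748*1/58880 + 83619*(1/362) = -5687/14720 + 83619/362 = 614406493/2664320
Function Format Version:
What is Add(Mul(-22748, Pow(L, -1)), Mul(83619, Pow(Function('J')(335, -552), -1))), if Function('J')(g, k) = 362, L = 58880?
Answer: Rational(614406493, 2664320) ≈ 230.61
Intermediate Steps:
Add(Mul(-22748, Pow(L, -1)), Mul(83619, Pow(Function('J')(335, -552), -1))) = Add(Mul(-22748, Pow(58880, -1)), Mul(83619, Pow(362, -1))) = Add(Mul(-22748, Rational(1, 58880)), Mul(83619, Rational(1, 362))) = Add(Rational(-5687, 14720), Rational(83619, 362)) = Rational(614406493, 2664320)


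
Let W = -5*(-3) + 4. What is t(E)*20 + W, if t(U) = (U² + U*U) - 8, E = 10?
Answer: 3859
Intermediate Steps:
W = 19 (W = 15 + 4 = 19)
t(U) = -8 + 2*U² (t(U) = (U² + U²) - 8 = 2*U² - 8 = -8 + 2*U²)
t(E)*20 + W = (-8 + 2*10²)*20 + 19 = (-8 + 2*100)*20 + 19 = (-8 + 200)*20 + 19 = 192*20 + 19 = 3840 + 19 = 3859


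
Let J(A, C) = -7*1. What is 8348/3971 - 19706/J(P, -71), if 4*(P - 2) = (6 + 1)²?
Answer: 78310962/27797 ≈ 2817.2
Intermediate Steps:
P = 57/4 (P = 2 + (6 + 1)²/4 = 2 + (¼)*7² = 2 + (¼)*49 = 2 + 49/4 = 57/4 ≈ 14.250)
J(A, C) = -7
8348/3971 - 19706/J(P, -71) = 8348/3971 - 19706/(-7) = 8348*(1/3971) - 19706*(-⅐) = 8348/3971 + 19706/7 = 78310962/27797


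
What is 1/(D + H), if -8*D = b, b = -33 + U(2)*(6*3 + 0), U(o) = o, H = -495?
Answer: -8/3963 ≈ -0.0020187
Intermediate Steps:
b = 3 (b = -33 + 2*(6*3 + 0) = -33 + 2*(18 + 0) = -33 + 2*18 = -33 + 36 = 3)
D = -3/8 (D = -⅛*3 = -3/8 ≈ -0.37500)
1/(D + H) = 1/(-3/8 - 495) = 1/(-3963/8) = -8/3963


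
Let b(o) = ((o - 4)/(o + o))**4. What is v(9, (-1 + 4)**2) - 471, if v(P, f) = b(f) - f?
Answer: -50387855/104976 ≈ -479.99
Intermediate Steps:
b(o) = (-4 + o)**4/(16*o**4) (b(o) = ((-4 + o)/((2*o)))**4 = ((-4 + o)*(1/(2*o)))**4 = ((-4 + o)/(2*o))**4 = (-4 + o)**4/(16*o**4))
v(P, f) = -f + (-4 + f)**4/(16*f**4) (v(P, f) = (-4 + f)**4/(16*f**4) - f = -f + (-4 + f)**4/(16*f**4))
v(9, (-1 + 4)**2) - 471 = (-(-1 + 4)**2 + (-4 + (-1 + 4)**2)**4/(16*((-1 + 4)**2)**4)) - 471 = (-1*3**2 + (-4 + 3**2)**4/(16*(3**2)**4)) - 471 = (-1*9 + (1/16)*(-4 + 9)**4/9**4) - 471 = (-9 + (1/16)*(1/6561)*5**4) - 471 = (-9 + (1/16)*(1/6561)*625) - 471 = (-9 + 625/104976) - 471 = -944159/104976 - 471 = -50387855/104976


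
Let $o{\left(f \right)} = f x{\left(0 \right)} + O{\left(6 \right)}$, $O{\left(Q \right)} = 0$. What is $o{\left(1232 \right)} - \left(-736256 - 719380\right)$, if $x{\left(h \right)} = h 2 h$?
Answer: $1455636$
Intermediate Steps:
$x{\left(h \right)} = 2 h^{2}$ ($x{\left(h \right)} = 2 h h = 2 h^{2}$)
$o{\left(f \right)} = 0$ ($o{\left(f \right)} = f 2 \cdot 0^{2} + 0 = f 2 \cdot 0 + 0 = f 0 + 0 = 0 + 0 = 0$)
$o{\left(1232 \right)} - \left(-736256 - 719380\right) = 0 - \left(-736256 - 719380\right) = 0 - -1455636 = 0 + 1455636 = 1455636$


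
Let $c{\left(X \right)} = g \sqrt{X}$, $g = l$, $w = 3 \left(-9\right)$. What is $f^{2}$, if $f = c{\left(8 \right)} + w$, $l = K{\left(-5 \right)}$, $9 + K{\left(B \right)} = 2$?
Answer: $1121 + 756 \sqrt{2} \approx 2190.1$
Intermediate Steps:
$K{\left(B \right)} = -7$ ($K{\left(B \right)} = -9 + 2 = -7$)
$w = -27$
$l = -7$
$g = -7$
$c{\left(X \right)} = - 7 \sqrt{X}$
$f = -27 - 14 \sqrt{2}$ ($f = - 7 \sqrt{8} - 27 = - 7 \cdot 2 \sqrt{2} - 27 = - 14 \sqrt{2} - 27 = -27 - 14 \sqrt{2} \approx -46.799$)
$f^{2} = \left(-27 - 14 \sqrt{2}\right)^{2}$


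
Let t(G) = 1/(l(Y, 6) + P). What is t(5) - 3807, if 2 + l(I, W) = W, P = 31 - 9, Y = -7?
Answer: -98981/26 ≈ -3807.0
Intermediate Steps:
P = 22
l(I, W) = -2 + W
t(G) = 1/26 (t(G) = 1/((-2 + 6) + 22) = 1/(4 + 22) = 1/26)
t(5) - 3807 = 1/26 - 3807 = -98981/26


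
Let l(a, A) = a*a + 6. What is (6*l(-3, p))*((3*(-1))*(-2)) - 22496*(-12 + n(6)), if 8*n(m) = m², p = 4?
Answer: 169260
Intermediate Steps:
l(a, A) = 6 + a² (l(a, A) = a² + 6 = 6 + a²)
n(m) = m²/8
(6*l(-3, p))*((3*(-1))*(-2)) - 22496*(-12 + n(6)) = (6*(6 + (-3)²))*((3*(-1))*(-2)) - 22496*(-12 + (⅛)*6²) = (6*(6 + 9))*(-3*(-2)) - 22496*(-12 + (⅛)*36) = (6*15)*6 - 22496*(-12 + 9/2) = 90*6 - 22496*(-15)/2 = 540 - 1184*(-285/2) = 540 + 168720 = 169260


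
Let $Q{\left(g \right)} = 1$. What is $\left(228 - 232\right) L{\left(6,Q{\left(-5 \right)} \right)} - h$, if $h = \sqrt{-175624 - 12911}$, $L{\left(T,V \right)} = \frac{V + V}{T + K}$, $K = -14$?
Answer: $1 - i \sqrt{188535} \approx 1.0 - 434.21 i$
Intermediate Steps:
$L{\left(T,V \right)} = \frac{2 V}{-14 + T}$ ($L{\left(T,V \right)} = \frac{V + V}{T - 14} = \frac{2 V}{-14 + T}$)
$h = i \sqrt{188535}$ ($h = \sqrt{-188535} = i \sqrt{188535} \approx 434.21 i$)
$\left(228 - 232\right) L{\left(6,Q{\left(-5 \right)} \right)} - h = \left(228 - 232\right) 2 \cdot 1 \frac{1}{-14 + 6} - i \sqrt{188535} = - 4 \cdot 2 \cdot 1 \frac{1}{-8} - i \sqrt{188535} = - 4 \cdot 2 \cdot 1 \left(- \frac{1}{8}\right) - i \sqrt{188535} = \left(-4\right) \left(- \frac{1}{4}\right) - i \sqrt{188535} = 1 - i \sqrt{188535}$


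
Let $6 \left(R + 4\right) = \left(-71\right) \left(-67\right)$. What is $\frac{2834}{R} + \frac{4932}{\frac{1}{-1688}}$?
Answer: $- \frac{39403230324}{4733} \approx -8.3252 \cdot 10^{6}$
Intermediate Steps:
$R = \frac{4733}{6}$ ($R = -4 + \frac{\left(-71\right) \left(-67\right)}{6} = -4 + \frac{1}{6} \cdot 4757 = -4 + \frac{4757}{6} = \frac{4733}{6} \approx 788.83$)
$\frac{2834}{R} + \frac{4932}{\frac{1}{-1688}} = \frac{2834}{\frac{4733}{6}} + \frac{4932}{\frac{1}{-1688}} = 2834 \cdot \frac{6}{4733} + \frac{4932}{- \frac{1}{1688}} = \frac{17004}{4733} + 4932 \left(-1688\right) = \frac{17004}{4733} - 8325216 = - \frac{39403230324}{4733}$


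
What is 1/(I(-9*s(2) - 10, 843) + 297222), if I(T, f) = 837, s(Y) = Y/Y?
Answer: 1/298059 ≈ 3.3550e-6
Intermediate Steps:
s(Y) = 1
1/(I(-9*s(2) - 10, 843) + 297222) = 1/(837 + 297222) = 1/298059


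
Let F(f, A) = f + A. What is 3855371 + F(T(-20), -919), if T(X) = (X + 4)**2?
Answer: 3854708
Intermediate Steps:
T(X) = (4 + X)**2
F(f, A) = A + f
3855371 + F(T(-20), -919) = 3855371 + (-919 + (4 - 20)**2) = 3855371 + (-919 + (-16)**2) = 3855371 + (-919 + 256) = 3855371 - 663 = 3854708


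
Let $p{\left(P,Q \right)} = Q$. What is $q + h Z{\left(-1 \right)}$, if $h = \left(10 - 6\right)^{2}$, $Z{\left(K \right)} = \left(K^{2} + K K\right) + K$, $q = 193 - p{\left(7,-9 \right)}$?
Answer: $218$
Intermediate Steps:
$q = 202$ ($q = 193 - -9 = 193 + 9 = 202$)
$Z{\left(K \right)} = K + 2 K^{2}$ ($Z{\left(K \right)} = \left(K^{2} + K^{2}\right) + K = 2 K^{2} + K = K + 2 K^{2}$)
$h = 16$ ($h = 4^{2} = 16$)
$q + h Z{\left(-1 \right)} = 202 + 16 \left(- (1 + 2 \left(-1\right))\right) = 202 + 16 \left(- (1 - 2)\right) = 202 + 16 \left(\left(-1\right) \left(-1\right)\right) = 202 + 16 \cdot 1 = 202 + 16 = 218$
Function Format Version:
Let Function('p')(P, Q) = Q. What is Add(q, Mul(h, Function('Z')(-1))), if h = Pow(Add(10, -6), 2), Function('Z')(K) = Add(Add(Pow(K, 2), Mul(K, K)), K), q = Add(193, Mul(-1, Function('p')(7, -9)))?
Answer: 218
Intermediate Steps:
q = 202 (q = Add(193, Mul(-1, -9)) = Add(193, 9) = 202)
Function('Z')(K) = Add(K, Mul(2, Pow(K, 2))) (Function('Z')(K) = Add(Add(Pow(K, 2), Pow(K, 2)), K) = Add(Mul(2, Pow(K, 2)), K) = Add(K, Mul(2, Pow(K, 2))))
h = 16 (h = Pow(4, 2) = 16)
Add(q, Mul(h, Function('Z')(-1))) = Add(202, Mul(16, Mul(-1, Add(1, Mul(2, -1))))) = Add(202, Mul(16, Mul(-1, Add(1, -2)))) = Add(202, Mul(16, Mul(-1, -1))) = Add(202, Mul(16, 1)) = Add(202, 16) = 218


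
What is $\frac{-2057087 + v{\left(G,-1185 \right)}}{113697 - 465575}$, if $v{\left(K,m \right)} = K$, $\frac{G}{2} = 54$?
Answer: $\frac{2056979}{351878} \approx 5.8457$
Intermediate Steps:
$G = 108$ ($G = 2 \cdot 54 = 108$)
$\frac{-2057087 + v{\left(G,-1185 \right)}}{113697 - 465575} = \frac{-2057087 + 108}{113697 - 465575} = - \frac{2056979}{-351878} = \left(-2056979\right) \left(- \frac{1}{351878}\right) = \frac{2056979}{351878}$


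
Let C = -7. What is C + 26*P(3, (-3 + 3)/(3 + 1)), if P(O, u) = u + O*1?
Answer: 71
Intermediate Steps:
P(O, u) = O + u (P(O, u) = u + O = O + u)
C + 26*P(3, (-3 + 3)/(3 + 1)) = -7 + 26*(3 + (-3 + 3)/(3 + 1)) = -7 + 26*(3 + 0/4) = -7 + 26*(3 + 0*(1/4)) = -7 + 26*(3 + 0) = -7 + 26*3 = -7 + 78 = 71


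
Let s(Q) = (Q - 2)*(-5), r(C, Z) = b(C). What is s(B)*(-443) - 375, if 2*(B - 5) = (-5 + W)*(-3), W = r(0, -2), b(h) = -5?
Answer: 39495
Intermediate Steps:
r(C, Z) = -5
W = -5
B = 20 (B = 5 + ((-5 - 5)*(-3))/2 = 5 + (-10*(-3))/2 = 5 + (1/2)*30 = 5 + 15 = 20)
s(Q) = 10 - 5*Q (s(Q) = (-2 + Q)*(-5) = 10 - 5*Q)
s(B)*(-443) - 375 = (10 - 5*20)*(-443) - 375 = (10 - 100)*(-443) - 375 = -90*(-443) - 375 = 39870 - 375 = 39495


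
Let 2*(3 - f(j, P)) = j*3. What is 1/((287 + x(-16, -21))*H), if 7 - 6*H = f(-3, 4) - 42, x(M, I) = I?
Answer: 6/11039 ≈ 0.00054353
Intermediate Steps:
f(j, P) = 3 - 3*j/2 (f(j, P) = 3 - j*3/2 = 3 - 3*j/2)
H = 83/12 (H = 7/6 - ((3 - 3/2*(-3)) - 42)/6 = 7/6 - ((3 + 9/2) - 42)/6 = 7/6 - (15/2 - 42)/6 = 7/6 - 1/6*(-69/2) = 7/6 + 23/4 = 83/12 ≈ 6.9167)
1/((287 + x(-16, -21))*H) = 1/((287 - 21)*(83/12)) = 1/(266*(83/12)) = 1/(11039/6) = 6/11039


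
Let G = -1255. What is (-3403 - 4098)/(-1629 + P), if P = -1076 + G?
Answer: 7501/3960 ≈ 1.8942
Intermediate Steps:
P = -2331 (P = -1076 - 1255 = -2331)
(-3403 - 4098)/(-1629 + P) = (-3403 - 4098)/(-1629 - 2331) = -7501/(-3960) = -7501*(-1/3960) = 7501/3960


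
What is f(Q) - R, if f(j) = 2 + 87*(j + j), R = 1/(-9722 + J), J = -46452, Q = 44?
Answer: 430180493/56174 ≈ 7658.0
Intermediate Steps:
R = -1/56174 (R = 1/(-9722 - 46452) = 1/(-56174) = -1/56174 ≈ -1.7802e-5)
f(j) = 2 + 174*j (f(j) = 2 + 87*(2*j) = 2 + 174*j)
f(Q) - R = (2 + 174*44) - 1*(-1/56174) = (2 + 7656) + 1/56174 = 7658 + 1/56174 = 430180493/56174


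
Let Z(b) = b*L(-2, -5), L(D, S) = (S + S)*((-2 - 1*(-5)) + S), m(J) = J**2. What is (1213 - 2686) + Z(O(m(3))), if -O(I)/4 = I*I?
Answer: -7953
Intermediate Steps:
L(D, S) = 2*S*(3 + S) (L(D, S) = (2*S)*((-2 + 5) + S) = (2*S)*(3 + S) = 2*S*(3 + S))
O(I) = -4*I**2 (O(I) = -4*I*I = -4*I**2)
Z(b) = 20*b (Z(b) = b*(2*(-5)*(3 - 5)) = b*(2*(-5)*(-2)) = b*20 = 20*b)
(1213 - 2686) + Z(O(m(3))) = (1213 - 2686) + 20*(-4*(3**2)**2) = -1473 + 20*(-4*9**2) = -1473 + 20*(-4*81) = -1473 + 20*(-324) = -1473 - 6480 = -7953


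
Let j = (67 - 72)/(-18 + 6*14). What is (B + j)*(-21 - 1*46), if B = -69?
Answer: 305453/66 ≈ 4628.1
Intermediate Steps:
j = -5/66 (j = -5/(-18 + 84) = -5/66 ≈ -0.075758)
(B + j)*(-21 - 1*46) = (-69 - 5/66)*(-21 - 1*46) = -4559*(-21 - 46)/66 = -4559/66*(-67) = 305453/66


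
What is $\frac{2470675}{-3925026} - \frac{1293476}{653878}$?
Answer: $- \frac{3346223479013}{1283244075414} \approx -2.6076$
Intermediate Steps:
$\frac{2470675}{-3925026} - \frac{1293476}{653878} = 2470675 \left(- \frac{1}{3925026}\right) - \frac{646738}{326939} = - \frac{2470675}{3925026} - \frac{646738}{326939} = - \frac{3346223479013}{1283244075414}$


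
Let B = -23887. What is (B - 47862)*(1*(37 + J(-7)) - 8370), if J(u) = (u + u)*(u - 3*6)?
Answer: 572772267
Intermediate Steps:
J(u) = 2*u*(-18 + u) (J(u) = (2*u)*(u - 18) = (2*u)*(-18 + u) = 2*u*(-18 + u))
(B - 47862)*(1*(37 + J(-7)) - 8370) = (-23887 - 47862)*(1*(37 + 2*(-7)*(-18 - 7)) - 8370) = -71749*(1*(37 + 2*(-7)*(-25)) - 8370) = -71749*(1*(37 + 350) - 8370) = -71749*(1*387 - 8370) = -71749*(387 - 8370) = -71749*(-7983) = 572772267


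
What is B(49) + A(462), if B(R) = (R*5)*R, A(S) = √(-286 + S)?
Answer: 12005 + 4*√11 ≈ 12018.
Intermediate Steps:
B(R) = 5*R² (B(R) = (5*R)*R = 5*R²)
B(49) + A(462) = 5*49² + √(-286 + 462) = 5*2401 + √176 = 12005 + 4*√11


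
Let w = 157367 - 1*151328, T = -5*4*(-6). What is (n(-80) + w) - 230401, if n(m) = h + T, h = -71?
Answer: -224313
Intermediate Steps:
T = 120 (T = -20*(-6) = 120)
w = 6039 (w = 157367 - 151328 = 6039)
n(m) = 49 (n(m) = -71 + 120 = 49)
(n(-80) + w) - 230401 = (49 + 6039) - 230401 = 6088 - 230401 = -224313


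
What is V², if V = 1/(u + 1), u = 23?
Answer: 1/576 ≈ 0.0017361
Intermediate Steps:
V = 1/24 (V = 1/(23 + 1) = 1/24 ≈ 0.041667)
V² = (1/24)² = 1/576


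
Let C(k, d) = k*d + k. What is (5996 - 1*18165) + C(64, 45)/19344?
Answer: -14712137/1209 ≈ -12169.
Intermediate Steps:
C(k, d) = k + d*k (C(k, d) = d*k + k = k + d*k)
(5996 - 1*18165) + C(64, 45)/19344 = (5996 - 1*18165) + (64*(1 + 45))/19344 = (5996 - 18165) + (64*46)*(1/19344) = -12169 + 2944*(1/19344) = -12169 + 184/1209 = -14712137/1209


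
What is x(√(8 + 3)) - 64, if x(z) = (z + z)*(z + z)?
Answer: -20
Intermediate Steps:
x(z) = 4*z² (x(z) = (2*z)*(2*z) = 4*z²)
x(√(8 + 3)) - 64 = 4*(√(8 + 3))² - 64 = 4*(√11)² - 64 = 4*11 - 64 = 44 - 64 = -20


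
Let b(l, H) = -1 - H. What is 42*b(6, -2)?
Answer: 42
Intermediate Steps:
42*b(6, -2) = 42*(-1 - 1*(-2)) = 42*(-1 + 2) = 42*1 = 42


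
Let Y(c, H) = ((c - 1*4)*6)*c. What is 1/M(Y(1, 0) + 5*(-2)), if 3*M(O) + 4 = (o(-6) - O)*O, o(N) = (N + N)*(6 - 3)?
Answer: 3/220 ≈ 0.013636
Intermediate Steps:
Y(c, H) = c*(-24 + 6*c) (Y(c, H) = ((c - 4)*6)*c = ((-4 + c)*6)*c = (-24 + 6*c)*c = c*(-24 + 6*c))
o(N) = 6*N (o(N) = (2*N)*3 = 6*N)
M(O) = -4/3 + O*(-36 - O)/3 (M(O) = -4/3 + ((6*(-6) - O)*O)/3 = -4/3 + ((-36 - O)*O)/3 = -4/3 + (O*(-36 - O))/3 = -4/3 + O*(-36 - O)/3)
1/M(Y(1, 0) + 5*(-2)) = 1/(-4/3 - 12*(6*1*(-4 + 1) + 5*(-2)) - (6*1*(-4 + 1) + 5*(-2))²/3) = 1/(-4/3 - 12*(6*1*(-3) - 10) - (6*1*(-3) - 10)²/3) = 1/(-4/3 - 12*(-18 - 10) - (-18 - 10)²/3) = 1/(-4/3 - 12*(-28) - ⅓*(-28)²) = 1/(-4/3 + 336 - ⅓*784) = 1/(-4/3 + 336 - 784/3) = 1/(220/3) = 3/220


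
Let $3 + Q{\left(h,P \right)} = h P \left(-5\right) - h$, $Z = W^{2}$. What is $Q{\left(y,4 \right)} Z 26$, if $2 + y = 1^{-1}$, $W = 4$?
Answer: $7488$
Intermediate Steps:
$y = -1$ ($y = -2 + 1^{-1} = -2 + 1 = -1$)
$Z = 16$ ($Z = 4^{2} = 16$)
$Q{\left(h,P \right)} = -3 - h - 5 P h$ ($Q{\left(h,P \right)} = -3 - \left(h - h P \left(-5\right)\right) = -3 - \left(h - P h \left(-5\right)\right) = -3 - \left(h + 5 P h\right) = -3 - h - 5 P h$)
$Q{\left(y,4 \right)} Z 26 = \left(-3 - -1 - 20 \left(-1\right)\right) 16 \cdot 26 = \left(-3 + 1 + 20\right) 16 \cdot 26 = 18 \cdot 16 \cdot 26 = 288 \cdot 26 = 7488$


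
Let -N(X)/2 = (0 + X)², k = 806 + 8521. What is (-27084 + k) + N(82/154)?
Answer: -105284615/5929 ≈ -17758.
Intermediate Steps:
k = 9327
N(X) = -2*X² (N(X) = -2*(0 + X)² = -2*X²)
(-27084 + k) + N(82/154) = (-27084 + 9327) - 2*(82/154)² = -17757 - 2*(82*(1/154))² = -17757 - 2*(41/77)² = -17757 - 2*1681/5929 = -17757 - 3362/5929 = -105284615/5929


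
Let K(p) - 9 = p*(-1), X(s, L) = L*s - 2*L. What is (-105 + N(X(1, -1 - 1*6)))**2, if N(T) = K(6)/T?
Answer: 535824/49 ≈ 10935.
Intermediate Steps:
X(s, L) = -2*L + L*s
K(p) = 9 - p (K(p) = 9 + p*(-1) = 9 - p)
N(T) = 3/T (N(T) = (9 - 1*6)/T = (9 - 6)/T = 3/T)
(-105 + N(X(1, -1 - 1*6)))**2 = (-105 + 3/(((-1 - 1*6)*(-2 + 1))))**2 = (-105 + 3/(((-1 - 6)*(-1))))**2 = (-105 + 3/((-7*(-1))))**2 = (-105 + 3/7)**2 = (-732/7)**2 = 535824/49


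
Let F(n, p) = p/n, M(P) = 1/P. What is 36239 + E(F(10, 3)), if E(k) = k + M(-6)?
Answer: 543587/15 ≈ 36239.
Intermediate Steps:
E(k) = -⅙ + k (E(k) = k + 1/(-6) = k - ⅙ = -⅙ + k)
36239 + E(F(10, 3)) = 36239 + (-⅙ + 3/10) = 36239 + 2/15 = 543587/15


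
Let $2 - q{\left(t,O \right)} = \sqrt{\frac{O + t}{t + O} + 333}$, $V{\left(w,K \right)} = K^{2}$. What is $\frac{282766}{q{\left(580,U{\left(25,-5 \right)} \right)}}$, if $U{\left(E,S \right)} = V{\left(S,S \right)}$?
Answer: $\frac{282766}{2 - \sqrt{334}} \approx -17374.0$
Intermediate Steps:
$U{\left(E,S \right)} = S^{2}$
$q{\left(t,O \right)} = 2 - \sqrt{334}$ ($q{\left(t,O \right)} = 2 - \sqrt{\frac{O + t}{t + O} + 333} = 2 - \sqrt{\frac{O + t}{O + t} + 333} = 2 - \sqrt{1 + 333} = 2 - \sqrt{334}$)
$\frac{282766}{q{\left(580,U{\left(25,-5 \right)} \right)}} = \frac{282766}{2 - \sqrt{334}}$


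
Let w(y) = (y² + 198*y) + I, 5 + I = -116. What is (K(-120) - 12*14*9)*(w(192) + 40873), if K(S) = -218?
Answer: -200043360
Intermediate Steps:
I = -121 (I = -5 - 116 = -121)
w(y) = -121 + y² + 198*y (w(y) = (y² + 198*y) - 121 = -121 + y² + 198*y)
(K(-120) - 12*14*9)*(w(192) + 40873) = (-218 - 12*14*9)*((-121 + 192² + 198*192) + 40873) = (-218 - 168*9)*((-121 + 36864 + 38016) + 40873) = (-218 - 1512)*(74759 + 40873) = -1730*115632 = -200043360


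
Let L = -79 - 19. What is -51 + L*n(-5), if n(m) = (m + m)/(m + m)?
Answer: -149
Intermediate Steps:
L = -98
n(m) = 1 (n(m) = (2*m)/((2*m)) = (2*m)*(1/(2*m)) = 1)
-51 + L*n(-5) = -51 - 98*1 = -51 - 98 = -149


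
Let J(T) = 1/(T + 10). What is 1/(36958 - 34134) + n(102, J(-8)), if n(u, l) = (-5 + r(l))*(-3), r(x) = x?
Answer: 38125/2824 ≈ 13.500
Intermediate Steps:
J(T) = 1/(10 + T)
n(u, l) = 15 - 3*l (n(u, l) = (-5 + l)*(-3) = 15 - 3*l)
1/(36958 - 34134) + n(102, J(-8)) = 1/(36958 - 34134) + (15 - 3/(10 - 8)) = 1/2824 + (15 - 3/2) = 1/2824 + 27/2 = 38125/2824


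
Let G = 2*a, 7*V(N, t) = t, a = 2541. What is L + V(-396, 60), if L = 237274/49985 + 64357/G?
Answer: 6600057713/254023770 ≈ 25.982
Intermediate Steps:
V(N, t) = t/7
G = 5082 (G = 2*2541 = 5082)
L = 4422711113/254023770 (L = 237274/49985 + 64357/5082 = 4422711113/254023770 ≈ 17.411)
L + V(-396, 60) = 4422711113/254023770 + (1/7)*60 = 4422711113/254023770 + 60/7 = 6600057713/254023770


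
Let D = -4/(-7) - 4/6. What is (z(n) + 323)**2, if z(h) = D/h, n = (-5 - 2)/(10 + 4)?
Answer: 46063369/441 ≈ 1.0445e+5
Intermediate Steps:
D = -2/21 (D = -4*(-1/7) - 4*1/6 = 4/7 - 2/3 = -2/21 ≈ -0.095238)
n = -1/2 (n = -7/14 = -7*1/14 = -1/2 ≈ -0.50000)
z(h) = -2/(21*h)
(z(n) + 323)**2 = (-2/(21*(-1/2)) + 323)**2 = (-2/21*(-2) + 323)**2 = (4/21 + 323)**2 = (6787/21)**2 = 46063369/441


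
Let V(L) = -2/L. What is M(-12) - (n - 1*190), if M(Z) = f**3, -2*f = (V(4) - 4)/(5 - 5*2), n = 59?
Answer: 1047271/8000 ≈ 130.91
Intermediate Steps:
f = -9/20 (f = -(-2/4 - 4)/(2*(5 - 5*2)) = -(-2*1/4 - 4)/(2*(5 - 10)) = -(-1/2 - 4)/(2*(-5)) = -(-9)*(-1)/(4*5) = -1/2*9/10 = -9/20 ≈ -0.45000)
M(Z) = -729/8000 (M(Z) = (-9/20)**3 = -729/8000)
M(-12) - (n - 1*190) = -729/8000 - (59 - 1*190) = -729/8000 - (59 - 190) = -729/8000 - 1*(-131) = -729/8000 + 131 = 1047271/8000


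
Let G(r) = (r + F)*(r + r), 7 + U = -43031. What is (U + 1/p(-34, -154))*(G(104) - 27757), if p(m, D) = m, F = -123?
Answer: 46399557737/34 ≈ 1.3647e+9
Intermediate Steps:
U = -43038 (U = -7 - 43031 = -43038)
G(r) = 2*r*(-123 + r) (G(r) = (r - 123)*(r + r) = (-123 + r)*(2*r) = 2*r*(-123 + r))
(U + 1/p(-34, -154))*(G(104) - 27757) = (-43038 + 1/(-34))*(2*104*(-123 + 104) - 27757) = (-43038 - 1/34)*(2*104*(-19) - 27757) = -1463293*(-3952 - 27757)/34 = -1463293/34*(-31709) = 46399557737/34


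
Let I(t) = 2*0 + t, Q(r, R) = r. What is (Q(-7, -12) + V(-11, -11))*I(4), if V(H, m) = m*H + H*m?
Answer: 940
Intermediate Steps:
I(t) = t (I(t) = 0 + t = t)
V(H, m) = 2*H*m (V(H, m) = H*m + H*m = 2*H*m)
(Q(-7, -12) + V(-11, -11))*I(4) = (-7 + 2*(-11)*(-11))*4 = (-7 + 242)*4 = 235*4 = 940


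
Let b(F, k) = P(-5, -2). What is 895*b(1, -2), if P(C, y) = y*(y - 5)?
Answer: 12530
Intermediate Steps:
P(C, y) = y*(-5 + y)
b(F, k) = 14 (b(F, k) = -2*(-5 - 2) = -2*(-7) = 14)
895*b(1, -2) = 895*14 = 12530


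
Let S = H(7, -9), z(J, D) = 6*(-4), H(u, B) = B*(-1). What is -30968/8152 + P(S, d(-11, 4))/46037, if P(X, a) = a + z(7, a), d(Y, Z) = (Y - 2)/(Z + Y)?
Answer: -1247622534/328381921 ≈ -3.7993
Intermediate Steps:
H(u, B) = -B
z(J, D) = -24
d(Y, Z) = (-2 + Y)/(Y + Z)
S = 9 (S = -1*(-9) = 9)
P(X, a) = -24 + a (P(X, a) = a - 24 = -24 + a)
-30968/8152 + P(S, d(-11, 4))/46037 = -30968/8152 + (-24 + (-2 - 11)/(-11 + 4))/46037 = -30968*1/8152 + (-24 - 13/(-7))*(1/46037) = -3871/1019 + (-24 - ⅐*(-13))*(1/46037) = -3871/1019 + (-24 + 13/7)*(1/46037) = -3871/1019 - 155/7*1/46037 = -3871/1019 - 155/322259 = -1247622534/328381921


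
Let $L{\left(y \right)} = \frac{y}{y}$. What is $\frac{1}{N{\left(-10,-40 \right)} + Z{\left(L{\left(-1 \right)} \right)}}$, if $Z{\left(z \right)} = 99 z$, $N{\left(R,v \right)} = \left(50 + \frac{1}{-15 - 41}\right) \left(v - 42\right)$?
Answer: $- \frac{28}{111987} \approx -0.00025003$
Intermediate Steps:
$L{\left(y \right)} = 1$
$N{\left(R,v \right)} = - \frac{8397}{4} + \frac{2799 v}{56}$ ($N{\left(R,v \right)} = \left(50 + \frac{1}{-56}\right) \left(-42 + v\right) = \left(50 - \frac{1}{56}\right) \left(-42 + v\right) = \frac{2799 \left(-42 + v\right)}{56} = - \frac{8397}{4} + \frac{2799 v}{56}$)
$\frac{1}{N{\left(-10,-40 \right)} + Z{\left(L{\left(-1 \right)} \right)}} = \frac{1}{\left(- \frac{8397}{4} + \frac{2799}{56} \left(-40\right)\right) + 99 \cdot 1} = \frac{1}{\left(- \frac{8397}{4} - \frac{13995}{7}\right) + 99} = \frac{1}{- \frac{114759}{28} + 99} = \frac{1}{- \frac{111987}{28}} = - \frac{28}{111987}$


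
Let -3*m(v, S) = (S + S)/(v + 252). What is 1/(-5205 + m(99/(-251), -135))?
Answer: -7017/36520975 ≈ -0.00019214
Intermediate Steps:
m(v, S) = -2*S/(3*(252 + v)) (m(v, S) = -(S + S)/(3*(v + 252)) = -2*S/(3*(252 + v)))
1/(-5205 + m(99/(-251), -135)) = 1/(-5205 - 2*(-135)/(756 + 3*(99/(-251)))) = 1/(-5205 - 2*(-135)/(756 + 3*(99*(-1/251)))) = 1/(-5205 - 2*(-135)/(756 + 3*(-99/251))) = 1/(-5205 - 2*(-135)/(756 - 297/251)) = 1/(-5205 - 2*(-135)/189459/251) = 1/(-5205 - 2*(-135)*251/189459) = 1/(-5205 + 2510/7017) = 1/(-36520975/7017) = -7017/36520975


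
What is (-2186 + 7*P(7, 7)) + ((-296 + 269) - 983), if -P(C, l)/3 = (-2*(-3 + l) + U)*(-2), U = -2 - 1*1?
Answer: -3658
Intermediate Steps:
U = -3 (U = -2 - 1 = -3)
P(C, l) = 18 - 12*l (P(C, l) = -3*(-2*(-3 + l) - 3)*(-2) = -3*((6 - 2*l) - 3)*(-2) = -3*(3 - 2*l)*(-2) = -3*(-6 + 4*l) = 18 - 12*l)
(-2186 + 7*P(7, 7)) + ((-296 + 269) - 983) = (-2186 + 7*(18 - 12*7)) + ((-296 + 269) - 983) = (-2186 + 7*(18 - 84)) + (-27 - 983) = (-2186 + 7*(-66)) - 1010 = (-2186 - 462) - 1010 = -2648 - 1010 = -3658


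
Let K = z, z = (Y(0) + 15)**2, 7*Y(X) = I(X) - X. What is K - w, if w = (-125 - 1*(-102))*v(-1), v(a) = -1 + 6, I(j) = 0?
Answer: 340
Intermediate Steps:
v(a) = 5
w = -115 (w = (-125 - 1*(-102))*5 = (-125 + 102)*5 = -23*5 = -115)
Y(X) = -X/7 (Y(X) = (0 - X)/7 = (-X)/7 = -X/7)
z = 225 (z = (-1/7*0 + 15)**2 = (0 + 15)**2 = 15**2 = 225)
K = 225
K - w = 225 - 1*(-115) = 225 + 115 = 340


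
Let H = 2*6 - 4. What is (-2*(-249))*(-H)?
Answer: -3984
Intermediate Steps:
H = 8 (H = 12 - 4 = 8)
(-2*(-249))*(-H) = (-2*(-249))*(-1*8) = 498*(-8) = -3984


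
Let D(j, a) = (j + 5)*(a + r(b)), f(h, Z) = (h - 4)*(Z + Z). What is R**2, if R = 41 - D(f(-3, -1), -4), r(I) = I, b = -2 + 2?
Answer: 13689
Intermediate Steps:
b = 0
f(h, Z) = 2*Z*(-4 + h) (f(h, Z) = (-4 + h)*(2*Z) = 2*Z*(-4 + h))
D(j, a) = a*(5 + j) (D(j, a) = (j + 5)*(a + 0) = (5 + j)*a = a*(5 + j))
R = 117 (R = 41 - (-4)*(5 + 2*(-1)*(-4 - 3)) = 41 - (-4)*(5 + 2*(-1)*(-7)) = 41 - (-4)*(5 + 14) = 41 - (-4)*19 = 41 - 1*(-76) = 41 + 76 = 117)
R**2 = 117**2 = 13689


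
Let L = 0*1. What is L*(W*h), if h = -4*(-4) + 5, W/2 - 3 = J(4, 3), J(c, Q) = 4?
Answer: 0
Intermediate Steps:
W = 14 (W = 6 + 2*4 = 6 + 8 = 14)
h = 21 (h = 16 + 5 = 21)
L = 0
L*(W*h) = 0*(14*21) = 0*294 = 0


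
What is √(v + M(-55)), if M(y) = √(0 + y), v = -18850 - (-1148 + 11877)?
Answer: √(-29579 + I*√55) ≈ 0.022 + 171.99*I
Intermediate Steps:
v = -29579 (v = -18850 - 1*10729 = -18850 - 10729 = -29579)
M(y) = √y
√(v + M(-55)) = √(-29579 + √(-55)) = √(-29579 + I*√55)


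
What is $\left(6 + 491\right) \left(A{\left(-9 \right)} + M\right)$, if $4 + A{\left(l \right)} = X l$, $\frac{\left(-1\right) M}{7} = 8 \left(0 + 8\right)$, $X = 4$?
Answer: $-242536$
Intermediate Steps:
$M = -448$ ($M = - 7 \cdot 8 \left(0 + 8\right) = - 7 \cdot 8 \cdot 8 = \left(-7\right) 64 = -448$)
$A{\left(l \right)} = -4 + 4 l$
$\left(6 + 491\right) \left(A{\left(-9 \right)} + M\right) = \left(6 + 491\right) \left(\left(-4 + 4 \left(-9\right)\right) - 448\right) = 497 \left(\left(-4 - 36\right) - 448\right) = 497 \left(-40 - 448\right) = 497 \left(-488\right) = -242536$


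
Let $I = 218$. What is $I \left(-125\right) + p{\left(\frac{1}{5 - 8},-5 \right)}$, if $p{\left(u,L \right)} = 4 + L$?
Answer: $-27251$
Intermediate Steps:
$I \left(-125\right) + p{\left(\frac{1}{5 - 8},-5 \right)} = 218 \left(-125\right) + \left(4 - 5\right) = -27250 - 1 = -27251$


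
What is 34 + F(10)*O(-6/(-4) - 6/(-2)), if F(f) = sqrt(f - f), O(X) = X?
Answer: 34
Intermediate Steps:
F(f) = 0 (F(f) = sqrt(0) = 0)
34 + F(10)*O(-6/(-4) - 6/(-2)) = 34 + 0*(-6/(-4) - 6/(-2)) = 34 + 0*(-6*(-1/4) - 6*(-1/2)) = 34 + 0*(3/2 + 3) = 34 + 0*(9/2) = 34 + 0 = 34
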